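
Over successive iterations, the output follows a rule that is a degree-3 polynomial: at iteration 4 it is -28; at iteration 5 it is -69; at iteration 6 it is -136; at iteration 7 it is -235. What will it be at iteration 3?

Write the value at x as T(x).
Write T(x) = ax³ + bx² + cx + d; the 4 given values yield a linear system in the 4 coefficients.
Solving, T(x) = -x³ + 2x² + 2x - 4.
Then T(3) = -7.

-7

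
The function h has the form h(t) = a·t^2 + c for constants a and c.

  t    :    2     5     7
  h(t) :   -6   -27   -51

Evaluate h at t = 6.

-38

From h(2) = -6 and h(5) = -27: 4a + c = -6 and 25a + c = -27.
Subtracting: 21a = -21, so a = -1; then c = -6 − (-1)·4 = -2.
So h(t) = -1t² − 2, and h(6) = -38.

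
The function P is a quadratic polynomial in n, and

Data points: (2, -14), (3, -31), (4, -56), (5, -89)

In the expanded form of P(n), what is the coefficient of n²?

-4

First differences: -17, -25, -33. Second differences: -8, -8.
Level-2 differences are constant, so P has degree 2.
Fitting a degree-2 polynomial gives P(n) = -4n² + 3n - 4.
The coefficient of n² is -4.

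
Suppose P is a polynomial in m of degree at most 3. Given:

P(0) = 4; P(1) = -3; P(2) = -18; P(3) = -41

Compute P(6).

-158

First differences: -7, -15, -23. Second differences: -8, -8.
Level-2 differences are constant, so P has degree 2.
Fitting a degree-2 polynomial gives P(m) = -4m² - 3m + 4.
Then P(6) = -158.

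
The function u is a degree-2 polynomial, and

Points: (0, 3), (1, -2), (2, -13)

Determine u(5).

-82

Write u(n) = an² + bn + c; the 3 given values yield a linear system in the 3 coefficients.
Solving, u(n) = -3n² - 2n + 3.
Then u(5) = -82.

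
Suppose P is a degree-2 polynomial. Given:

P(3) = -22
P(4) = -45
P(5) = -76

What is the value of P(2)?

Write P(n) = an² + bn + c; the 3 given values yield a linear system in the 3 coefficients.
Solving, P(n) = -4n² + 5n - 1.
Then P(2) = -7.

-7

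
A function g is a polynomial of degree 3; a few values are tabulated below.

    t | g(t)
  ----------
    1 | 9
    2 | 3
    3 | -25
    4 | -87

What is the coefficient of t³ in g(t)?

-2

Write g(t) = at³ + bt² + ct + d; the 4 given values yield a linear system in the 4 coefficients.
Solving, g(t) = -2t³ + t² + 5t + 5.
The coefficient of t³ is -2.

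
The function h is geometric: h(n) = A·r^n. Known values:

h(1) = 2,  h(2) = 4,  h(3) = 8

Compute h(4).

Consecutive ratio: 4/2 = 2, and 8/4 = 2, so r = 2.
Then A·2^1 = 2 gives A = 1, and h(n) = 1·2^n.
h(4) = 1·2^4 = 16.

16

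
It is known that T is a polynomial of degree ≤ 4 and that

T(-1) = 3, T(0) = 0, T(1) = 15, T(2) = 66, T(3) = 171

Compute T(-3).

First differences: -3, 15, 51, 105. Second differences: 18, 36, 54. Third differences: 18, 18.
Level-3 differences are constant, so T has degree 3.
Fitting a degree-3 polynomial gives T(m) = 3m³ + 9m² + 3m.
Then T(-3) = -9.

-9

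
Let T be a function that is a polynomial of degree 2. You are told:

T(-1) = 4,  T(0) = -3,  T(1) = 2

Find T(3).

48

Write T(n) = an² + bn + c; the 3 given values yield a linear system in the 3 coefficients.
Solving, T(n) = 6n² - n - 3.
Then T(3) = 48.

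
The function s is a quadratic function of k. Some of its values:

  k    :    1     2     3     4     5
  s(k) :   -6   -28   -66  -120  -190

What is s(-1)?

-10

Write s(k) = ak² + bk + c; the 5 given values yield a linear system in the 3 coefficients.
Solving, s(k) = -8k² + 2k.
Then s(-1) = -10.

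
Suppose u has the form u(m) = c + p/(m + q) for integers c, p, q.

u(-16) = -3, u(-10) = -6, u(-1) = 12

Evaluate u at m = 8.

3

(u(m) − c)(m + q) = p for each data point; the three points give a linear system in c and q, then p follows.
Solving: c = 0, q = 4, p = 36, so u(m) = 36/(m + 4).
Then u(8) = 0 + 36/12 = 3.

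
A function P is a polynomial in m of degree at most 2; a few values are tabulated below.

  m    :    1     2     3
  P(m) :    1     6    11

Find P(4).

First differences: 5, 5.
Level-1 differences are constant, so P has degree 1.
Fitting a degree-1 polynomial gives P(m) = 5m - 4.
Then P(4) = 16.

16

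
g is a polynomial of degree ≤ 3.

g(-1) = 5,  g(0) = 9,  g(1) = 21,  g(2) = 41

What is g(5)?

Write g(n) = an³ + bn² + cn + d; the 4 given values yield a linear system in the 4 coefficients.
Solving, the leading coefficient vanishes, and g(n) = 4n² + 8n + 9.
Then g(5) = 149.

149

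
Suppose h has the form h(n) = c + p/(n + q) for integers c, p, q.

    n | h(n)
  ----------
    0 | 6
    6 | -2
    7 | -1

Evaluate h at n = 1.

(h(n) − c)(n + q) = p for each data point; the three points give a linear system in c and q, then p follows.
Solving: c = 2, q = -3, p = -12, so h(n) = 2 − 12/(n − 3).
Then h(1) = 2 − 12/(-2) = 8.

8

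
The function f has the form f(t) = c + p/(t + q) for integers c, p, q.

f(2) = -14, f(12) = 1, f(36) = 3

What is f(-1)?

40

(f(t) − c)(t + q) = p for each data point; the three points give a linear system in c and q, then p follows.
Solving: c = 4, q = 0, p = -36, so f(t) = 4 − 36/(t + 0).
Then f(-1) = 4 − 36/(-1) = 40.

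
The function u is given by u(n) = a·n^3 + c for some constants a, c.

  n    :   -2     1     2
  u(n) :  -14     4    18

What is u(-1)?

From u(-2) = -14 and u(1) = 4: -8a + c = -14 and 1a + c = 4.
Subtracting: 9a = 18, so a = 2; then c = -14 − 2·(-8) = 2.
So u(n) = 2n³ + 2, and u(-1) = 0.

0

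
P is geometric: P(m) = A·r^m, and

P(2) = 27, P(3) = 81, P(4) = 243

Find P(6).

2187

Consecutive ratio: 81/27 = 3, and 243/81 = 3, so r = 3.
Then A·3^2 = 27 gives A = 3, and P(m) = 3·3^m.
P(6) = 3·3^6 = 2187.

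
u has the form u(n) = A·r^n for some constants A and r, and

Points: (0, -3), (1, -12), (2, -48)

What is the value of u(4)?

-768

Consecutive ratio: -12/(-3) = 4, and -48/(-12) = 4, so r = 4.
Then A·4^0 = -3 gives A = -3, and u(n) = -3·4^n.
u(4) = -3·4^4 = -768.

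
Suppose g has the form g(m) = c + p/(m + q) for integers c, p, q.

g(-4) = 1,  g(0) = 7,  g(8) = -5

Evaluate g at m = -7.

(g(m) − c)(m + q) = p for each data point; the three points give a linear system in c and q, then p follows.
Solving: c = -2, q = -2, p = -18, so g(m) = -2 − 18/(m − 2).
Then g(-7) = -2 − 18/(-9) = 0.

0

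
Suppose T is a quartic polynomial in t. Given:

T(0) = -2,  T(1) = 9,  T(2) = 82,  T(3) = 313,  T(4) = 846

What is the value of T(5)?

Write T(t) = at^4 + bt³ + ct² + dt + e; the 5 given values yield a linear system in the 5 coefficients.
Solving, T(t) = 2t^4 + 4t³ + 5t² - 2.
Then T(5) = 1873.

1873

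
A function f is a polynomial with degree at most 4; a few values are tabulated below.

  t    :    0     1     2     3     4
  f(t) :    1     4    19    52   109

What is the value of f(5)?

First differences: 3, 15, 33, 57. Second differences: 12, 18, 24. Third differences: 6, 6.
Level-3 differences are constant, so f has degree 3.
Fitting a degree-3 polynomial gives f(t) = t³ + 3t² - t + 1.
Then f(5) = 196.

196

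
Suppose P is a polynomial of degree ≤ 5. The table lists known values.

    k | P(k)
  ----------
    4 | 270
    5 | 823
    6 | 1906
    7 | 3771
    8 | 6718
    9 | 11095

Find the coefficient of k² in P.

-7

First differences: 553, 1083, 1865, 2947, 4377. Second differences: 530, 782, 1082, 1430. Third differences: 252, 300, 348. Fourth differences: 48, 48.
Level-4 differences are constant, so P has degree 4.
Fitting a degree-4 polynomial gives P(k) = 2k^4 - 2k³ - 7k² - 2.
The coefficient of k² is -7.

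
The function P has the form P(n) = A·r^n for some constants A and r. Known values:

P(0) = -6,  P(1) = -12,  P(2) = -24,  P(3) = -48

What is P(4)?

-96

Consecutive ratio: -12/(-6) = 2, and -24/(-12) = 2, so r = 2.
Then A·2^0 = -6 gives A = -6, and P(n) = -6·2^n.
P(4) = -6·2^4 = -96.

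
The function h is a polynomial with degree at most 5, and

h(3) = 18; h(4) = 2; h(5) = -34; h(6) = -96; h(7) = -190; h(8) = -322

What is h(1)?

14

Write h(n) = an^5 + bn^4 + cn³ + dn² + en + p; the 6 given values yield a linear system in the 6 coefficients.
Solving, the top 2 coefficients vanish, and h(n) = -n³ + 2n² + 7n + 6.
Then h(1) = 14.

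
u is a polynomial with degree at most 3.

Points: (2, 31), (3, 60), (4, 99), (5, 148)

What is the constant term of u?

First differences: 29, 39, 49. Second differences: 10, 10.
Level-2 differences are constant, so u has degree 2.
Fitting a degree-2 polynomial gives u(t) = 5t² + 4t + 3.
The constant term is u(0) = 3.

3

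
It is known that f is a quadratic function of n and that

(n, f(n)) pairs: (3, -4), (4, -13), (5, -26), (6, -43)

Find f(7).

-64

First differences: -9, -13, -17. Second differences: -4, -4.
Level-2 differences are constant, so f has degree 2.
Fitting a degree-2 polynomial gives f(n) = -2n² + 5n - 1.
Then f(7) = -64.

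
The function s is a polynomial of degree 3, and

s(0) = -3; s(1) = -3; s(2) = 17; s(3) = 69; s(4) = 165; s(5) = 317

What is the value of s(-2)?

First differences: 0, 20, 52, 96, 152. Second differences: 20, 32, 44, 56. Third differences: 12, 12, 12.
Level-3 differences are constant, so s has degree 3.
Fitting a degree-3 polynomial gives s(m) = 2m³ + 4m² - 6m - 3.
Then s(-2) = 9.

9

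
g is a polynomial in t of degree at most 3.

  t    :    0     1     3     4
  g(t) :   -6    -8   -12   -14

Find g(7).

Write g(t) = at³ + bt² + ct + d; the 4 given values yield a linear system in the 4 coefficients.
Solving, the top 2 coefficients vanish, and g(t) = -2t - 6.
Then g(7) = -20.

-20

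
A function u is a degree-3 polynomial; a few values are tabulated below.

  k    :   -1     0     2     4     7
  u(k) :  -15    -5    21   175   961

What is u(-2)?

-47

Write u(k) = ak³ + bk² + ck + d; the 5 given values yield a linear system in the 4 coefficients.
Solving, u(k) = 3k³ - 2k² + 5k - 5.
Then u(-2) = -47.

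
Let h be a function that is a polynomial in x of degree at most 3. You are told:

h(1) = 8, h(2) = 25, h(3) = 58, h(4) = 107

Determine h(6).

First differences: 17, 33, 49. Second differences: 16, 16.
Level-2 differences are constant, so h has degree 2.
Fitting a degree-2 polynomial gives h(x) = 8x² - 7x + 7.
Then h(6) = 253.

253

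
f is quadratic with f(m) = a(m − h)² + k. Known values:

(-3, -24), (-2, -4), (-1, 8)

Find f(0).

12

First differences 20, 12; second difference -8 = 2a, so a = -4.
Expanding, the m-coefficient is −2ah = 8h; matching it to the data gives h = 0, and then k = 12.
So f(m) = -4(m + 0)² + 12.
f(0) = -4·0² + 12 = 12.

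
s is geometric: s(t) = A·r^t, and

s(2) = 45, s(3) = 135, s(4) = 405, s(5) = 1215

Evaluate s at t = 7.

10935

Consecutive ratio: 135/45 = 3, and 405/135 = 3, so r = 3.
Then A·3^2 = 45 gives A = 5, and s(t) = 5·3^t.
s(7) = 5·3^7 = 10935.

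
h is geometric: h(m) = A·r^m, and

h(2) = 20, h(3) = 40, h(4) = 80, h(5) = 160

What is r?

Consecutive ratio: 40/20 = 2, and 80/40 = 2, so r = 2.
Then A·2^2 = 20 gives A = 5, and h(m) = 5·2^m.

2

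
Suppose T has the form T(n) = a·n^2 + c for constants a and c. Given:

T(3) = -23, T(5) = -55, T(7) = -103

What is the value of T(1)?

-7

From T(3) = -23 and T(5) = -55: 9a + c = -23 and 25a + c = -55.
Subtracting: 16a = -32, so a = -2; then c = -23 − (-2)·9 = -5.
So T(n) = -2n² − 5, and T(1) = -7.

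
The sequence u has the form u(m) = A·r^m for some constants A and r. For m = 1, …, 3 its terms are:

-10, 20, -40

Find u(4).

Consecutive ratio: 20/(-10) = -2, and -40/20 = -2, so r = -2.
Then A·(-2)^1 = -10 gives A = 5, and u(m) = 5·(-2)^m.
u(4) = 5·(-2)^4 = 80.

80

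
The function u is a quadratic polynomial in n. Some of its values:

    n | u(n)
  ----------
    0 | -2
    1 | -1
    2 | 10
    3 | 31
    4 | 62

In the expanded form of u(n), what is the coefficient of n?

-4

Write u(n) = an² + bn + c; the 5 given values yield a linear system in the 3 coefficients.
Solving, u(n) = 5n² - 4n - 2.
The coefficient of n is -4.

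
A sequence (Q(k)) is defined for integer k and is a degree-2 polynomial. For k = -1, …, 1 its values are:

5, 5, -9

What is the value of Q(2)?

Write Q(k) = ak² + bk + c; the 3 given values yield a linear system in the 3 coefficients.
Solving, Q(k) = -7k² - 7k + 5.
Then Q(2) = -37.

-37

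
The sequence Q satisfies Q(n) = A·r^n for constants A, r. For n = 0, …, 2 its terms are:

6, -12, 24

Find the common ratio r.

-2

Consecutive ratio: -12/6 = -2, and 24/(-12) = -2, so r = -2.
Then A·(-2)^0 = 6 gives A = 6, and Q(n) = 6·(-2)^n.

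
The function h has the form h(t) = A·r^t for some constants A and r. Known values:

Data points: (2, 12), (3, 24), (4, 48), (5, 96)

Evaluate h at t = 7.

Consecutive ratio: 24/12 = 2, and 48/24 = 2, so r = 2.
Then A·2^2 = 12 gives A = 3, and h(t) = 3·2^t.
h(7) = 3·2^7 = 384.

384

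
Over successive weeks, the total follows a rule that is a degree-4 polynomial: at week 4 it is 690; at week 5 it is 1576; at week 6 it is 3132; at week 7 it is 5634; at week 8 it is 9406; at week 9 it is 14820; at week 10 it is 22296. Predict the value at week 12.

Write the value at t as T(t).
First differences: 886, 1556, 2502, 3772, 5414, 7476. Second differences: 670, 946, 1270, 1642, 2062. Third differences: 276, 324, 372, 420. Fourth differences: 48, 48, 48.
Level-4 differences are constant, so T has degree 4.
Fitting a degree-4 polynomial gives T(t) = 2t^4 + 2t³ + 3t² - t + 6.
Then T(12) = 45354.

45354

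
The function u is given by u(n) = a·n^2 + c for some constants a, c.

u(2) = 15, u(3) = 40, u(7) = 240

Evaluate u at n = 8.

From u(2) = 15 and u(3) = 40: 4a + c = 15 and 9a + c = 40.
Subtracting: 5a = 25, so a = 5; then c = 15 − 5·4 = -5.
So u(n) = 5n² − 5, and u(8) = 315.

315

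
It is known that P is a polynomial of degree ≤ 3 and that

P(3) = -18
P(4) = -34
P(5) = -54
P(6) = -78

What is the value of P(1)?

2

First differences: -16, -20, -24. Second differences: -4, -4.
Level-2 differences are constant, so P has degree 2.
Fitting a degree-2 polynomial gives P(k) = -2k² - 2k + 6.
Then P(1) = 2.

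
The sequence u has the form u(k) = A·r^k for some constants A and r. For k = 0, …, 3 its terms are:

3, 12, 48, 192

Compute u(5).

3072

Consecutive ratio: 12/3 = 4, and 48/12 = 4, so r = 4.
Then A·4^0 = 3 gives A = 3, and u(k) = 3·4^k.
u(5) = 3·4^5 = 3072.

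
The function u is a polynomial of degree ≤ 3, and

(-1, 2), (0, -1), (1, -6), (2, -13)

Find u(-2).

3

First differences: -3, -5, -7. Second differences: -2, -2.
Level-2 differences are constant, so u has degree 2.
Fitting a degree-2 polynomial gives u(x) = -x² - 4x - 1.
Then u(-2) = 3.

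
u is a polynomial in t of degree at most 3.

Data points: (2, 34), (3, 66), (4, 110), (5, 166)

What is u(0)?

First differences: 32, 44, 56. Second differences: 12, 12.
Level-2 differences are constant, so u has degree 2.
Fitting a degree-2 polynomial gives u(t) = 6t² + 2t + 6.
The constant term is u(0) = 6.

6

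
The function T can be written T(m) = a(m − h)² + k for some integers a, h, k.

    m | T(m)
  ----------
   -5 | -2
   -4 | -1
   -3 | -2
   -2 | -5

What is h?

First differences 1, -1, -3; second difference -2 = 2a, so a = -1.
Expanding, the m-coefficient is −2ah = 2h; matching it to the data gives h = -4, and then k = -1.
So T(m) = -1(m + 4)² − 1.
Hence h = -4.

-4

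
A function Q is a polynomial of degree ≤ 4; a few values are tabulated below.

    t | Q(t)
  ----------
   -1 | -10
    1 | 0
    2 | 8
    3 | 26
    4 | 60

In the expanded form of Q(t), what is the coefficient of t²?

-1

Write Q(t) = at^4 + bt³ + ct² + dt + e; the 5 given values yield a linear system in the 5 coefficients.
Solving, the leading coefficient vanishes, and Q(t) = t³ - t² + 4t - 4.
The coefficient of t² is -1.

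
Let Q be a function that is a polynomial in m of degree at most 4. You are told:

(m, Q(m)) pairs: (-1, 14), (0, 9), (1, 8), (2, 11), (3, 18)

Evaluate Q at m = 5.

Write Q(m) = am^4 + bm³ + cm² + dm + e; the 5 given values yield a linear system in the 5 coefficients.
Solving, the top 2 coefficients vanish, and Q(m) = 2m² - 3m + 9.
Then Q(5) = 44.

44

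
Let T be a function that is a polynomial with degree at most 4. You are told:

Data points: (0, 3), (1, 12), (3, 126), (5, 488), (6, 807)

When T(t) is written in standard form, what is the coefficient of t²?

4

Write T(t) = at^4 + bt³ + ct² + dt + e; the 5 given values yield a linear system in the 5 coefficients.
Solving, the leading coefficient vanishes, and T(t) = 3t³ + 4t² + 2t + 3.
The coefficient of t² is 4.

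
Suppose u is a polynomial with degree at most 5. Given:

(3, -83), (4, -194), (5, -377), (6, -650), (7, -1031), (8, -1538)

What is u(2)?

-26

First differences: -111, -183, -273, -381, -507. Second differences: -72, -90, -108, -126. Third differences: -18, -18, -18.
Level-3 differences are constant, so u has degree 3.
Fitting a degree-3 polynomial gives u(x) = -3x³ - 2.
Then u(2) = -26.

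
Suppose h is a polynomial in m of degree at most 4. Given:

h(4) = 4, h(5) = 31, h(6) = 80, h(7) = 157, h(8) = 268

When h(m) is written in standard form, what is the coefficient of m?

First differences: 27, 49, 77, 111. Second differences: 22, 28, 34. Third differences: 6, 6.
Level-3 differences are constant, so h has degree 3.
Fitting a degree-3 polynomial gives h(m) = m³ - 4m² + 2m - 4.
The coefficient of m is 2.

2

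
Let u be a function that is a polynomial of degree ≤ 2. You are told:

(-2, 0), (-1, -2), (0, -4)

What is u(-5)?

6

Write u(n) = an² + bn + c; the 3 given values yield a linear system in the 3 coefficients.
Solving, the leading coefficient vanishes, and u(n) = -2n - 4.
Then u(-5) = 6.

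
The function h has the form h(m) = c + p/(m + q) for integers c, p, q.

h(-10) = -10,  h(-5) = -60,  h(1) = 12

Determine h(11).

(h(m) − c)(m + q) = p for each data point; the three points give a linear system in c and q, then p follows.
Solving: c = 0, q = 4, p = 60, so h(m) = 60/(m + 4).
Then h(11) = 0 + 60/15 = 4.

4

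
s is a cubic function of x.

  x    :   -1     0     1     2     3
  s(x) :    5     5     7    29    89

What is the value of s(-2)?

First differences: 0, 2, 22, 60. Second differences: 2, 20, 38. Third differences: 18, 18.
Level-3 differences are constant, so s has degree 3.
Fitting a degree-3 polynomial gives s(x) = 3x³ + x² - 2x + 5.
Then s(-2) = -11.

-11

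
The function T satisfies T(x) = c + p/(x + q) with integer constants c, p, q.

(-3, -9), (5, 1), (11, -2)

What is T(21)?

-3

(T(x) − c)(x + q) = p for each data point; the three points give a linear system in c and q, then p follows.
Solving: c = -4, q = -1, p = 20, so T(x) = -4 + 20/(x − 1).
Then T(21) = -4 + 20/20 = -3.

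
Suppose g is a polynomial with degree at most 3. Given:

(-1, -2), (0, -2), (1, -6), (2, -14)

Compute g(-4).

Write g(n) = an³ + bn² + cn + d; the 4 given values yield a linear system in the 4 coefficients.
Solving, the leading coefficient vanishes, and g(n) = -2n² - 2n - 2.
Then g(-4) = -26.

-26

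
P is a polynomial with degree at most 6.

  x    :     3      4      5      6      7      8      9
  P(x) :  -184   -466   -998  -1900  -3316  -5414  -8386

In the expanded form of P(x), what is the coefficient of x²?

First differences: -282, -532, -902, -1416, -2098, -2972. Second differences: -250, -370, -514, -682, -874. Third differences: -120, -144, -168, -192. Fourth differences: -24, -24, -24.
Level-4 differences are constant, so P has degree 4.
Fitting a degree-4 polynomial gives P(x) = -x^4 - 2x³ - 4x² - 5x + 2.
The coefficient of x² is -4.

-4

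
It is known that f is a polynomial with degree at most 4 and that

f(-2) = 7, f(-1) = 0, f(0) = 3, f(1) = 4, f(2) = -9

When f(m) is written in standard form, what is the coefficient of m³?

-2

Write f(m) = am^4 + bm³ + cm² + dm + e; the 5 given values yield a linear system in the 5 coefficients.
Solving, the leading coefficient vanishes, and f(m) = -2m³ - m² + 4m + 3.
The coefficient of m³ is -2.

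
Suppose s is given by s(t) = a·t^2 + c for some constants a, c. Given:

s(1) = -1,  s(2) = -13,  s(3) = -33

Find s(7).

From s(1) = -1 and s(2) = -13: 1a + c = -1 and 4a + c = -13.
Subtracting: 3a = -12, so a = -4; then c = -1 − (-4)·1 = 3.
So s(t) = -4t² + 3, and s(7) = -193.

-193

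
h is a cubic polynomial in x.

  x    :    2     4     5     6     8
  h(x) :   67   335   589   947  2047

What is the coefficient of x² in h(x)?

7

Write h(x) = ax³ + bx² + cx + d; the 5 given values yield a linear system in the 4 coefficients.
Solving, h(x) = 3x³ + 7x² + 8x - 1.
The coefficient of x² is 7.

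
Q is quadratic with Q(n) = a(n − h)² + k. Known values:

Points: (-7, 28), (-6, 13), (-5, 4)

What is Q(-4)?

First differences -15, -9; second difference 6 = 2a, so a = 3.
Expanding, the n-coefficient is −2ah = -6h; matching it to the data gives h = -4, and then k = 1.
So Q(n) = 3(n + 4)² + 1.
Q(-4) = 3·0² + 1 = 1.

1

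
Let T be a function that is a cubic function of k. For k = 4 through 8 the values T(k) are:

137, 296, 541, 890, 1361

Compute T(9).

First differences: 159, 245, 349, 471. Second differences: 86, 104, 122. Third differences: 18, 18.
Level-3 differences are constant, so T has degree 3.
Extending the table by one column gives the next first difference 611, so T(9) = 1361 + 611 = 1972.

1972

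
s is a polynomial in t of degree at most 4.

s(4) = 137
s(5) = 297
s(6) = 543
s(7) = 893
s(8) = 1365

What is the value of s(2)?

3

First differences: 160, 246, 350, 472. Second differences: 86, 104, 122. Third differences: 18, 18.
Level-3 differences are constant, so s has degree 3.
Fitting a degree-3 polynomial gives s(t) = 3t³ - 2t² - 5t - 3.
Then s(2) = 3.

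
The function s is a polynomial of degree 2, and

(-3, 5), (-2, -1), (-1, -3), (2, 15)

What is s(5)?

69

Write s(k) = ak² + bk + c; the 4 given values yield a linear system in the 3 coefficients.
Solving, s(k) = 2k² + 4k - 1.
Then s(5) = 69.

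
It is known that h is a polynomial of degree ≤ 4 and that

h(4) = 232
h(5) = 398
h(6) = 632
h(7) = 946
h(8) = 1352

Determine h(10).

2488

Write h(m) = am^4 + bm³ + cm² + dm + e; the 5 given values yield a linear system in the 5 coefficients.
Solving, the leading coefficient vanishes, and h(m) = 2m³ + 4m² + 8m + 8.
Then h(10) = 2488.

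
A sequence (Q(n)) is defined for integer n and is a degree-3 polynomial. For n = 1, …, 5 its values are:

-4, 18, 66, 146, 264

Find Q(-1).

6

First differences: 22, 48, 80, 118. Second differences: 26, 32, 38. Third differences: 6, 6.
Level-3 differences are constant, so Q has degree 3.
Fitting a degree-3 polynomial gives Q(n) = n³ + 7n² - 6n - 6.
Then Q(-1) = 6.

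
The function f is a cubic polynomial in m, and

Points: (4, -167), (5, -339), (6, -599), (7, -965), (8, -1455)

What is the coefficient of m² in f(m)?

1

Write f(m) = am³ + bm² + cm + d; the 5 given values yield a linear system in the 4 coefficients.
Solving, f(m) = -3m³ + m² + 2m + 1.
The coefficient of m² is 1.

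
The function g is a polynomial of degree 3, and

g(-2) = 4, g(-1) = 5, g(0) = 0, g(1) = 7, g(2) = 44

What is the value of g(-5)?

First differences: 1, -5, 7, 37. Second differences: -6, 12, 30. Third differences: 18, 18.
Level-3 differences are constant, so g has degree 3.
Fitting a degree-3 polynomial gives g(t) = 3t³ + 6t² - 2t.
Then g(-5) = -215.

-215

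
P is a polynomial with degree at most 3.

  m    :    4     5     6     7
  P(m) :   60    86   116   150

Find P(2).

20

Write P(m) = am³ + bm² + cm + d; the 4 given values yield a linear system in the 4 coefficients.
Solving, the leading coefficient vanishes, and P(m) = 2m² + 8m - 4.
Then P(2) = 20.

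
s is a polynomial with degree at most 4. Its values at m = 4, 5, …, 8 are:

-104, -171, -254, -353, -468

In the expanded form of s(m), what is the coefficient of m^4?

Write s(m) = am^4 + bm³ + cm² + dm + e; the 5 given values yield a linear system in the 5 coefficients.
Solving, the top 2 coefficients vanish, and s(m) = -8m² + 5m + 4.
The coefficient of m^4 is 0.

0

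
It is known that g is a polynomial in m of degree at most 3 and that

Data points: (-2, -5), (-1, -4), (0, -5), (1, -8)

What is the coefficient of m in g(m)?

First differences: 1, -1, -3. Second differences: -2, -2.
Level-2 differences are constant, so g has degree 2.
Fitting a degree-2 polynomial gives g(m) = -m² - 2m - 5.
The coefficient of m is -2.

-2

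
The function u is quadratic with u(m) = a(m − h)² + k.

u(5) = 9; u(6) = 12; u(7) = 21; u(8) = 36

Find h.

5

First differences 3, 9, 15; second difference 6 = 2a, so a = 3.
Expanding, the m-coefficient is −2ah = -6h; matching it to the data gives h = 5, and then k = 9.
So u(m) = 3(m − 5)² + 9.
Hence h = 5.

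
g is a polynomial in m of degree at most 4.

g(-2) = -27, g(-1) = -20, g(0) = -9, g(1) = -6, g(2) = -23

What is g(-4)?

19

Write g(m) = am^4 + bm³ + cm² + dm + e; the 5 given values yield a linear system in the 5 coefficients.
Solving, the leading coefficient vanishes, and g(m) = -2m³ - 4m² + 9m - 9.
Then g(-4) = 19.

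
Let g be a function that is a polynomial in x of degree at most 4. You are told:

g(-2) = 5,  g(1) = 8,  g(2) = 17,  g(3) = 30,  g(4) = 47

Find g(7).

122

Write g(x) = ax^4 + bx³ + cx² + dx + e; the 5 given values yield a linear system in the 5 coefficients.
Solving, the top 2 coefficients vanish, and g(x) = 2x² + 3x + 3.
Then g(7) = 122.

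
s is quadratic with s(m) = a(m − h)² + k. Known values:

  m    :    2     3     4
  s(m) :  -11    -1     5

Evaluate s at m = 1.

First differences 10, 6; second difference -4 = 2a, so a = -2.
Expanding, the m-coefficient is −2ah = 4h; matching it to the data gives h = 5, and then k = 7.
So s(m) = -2(m − 5)² + 7.
s(1) = -2·(-4)² + 7 = -25.

-25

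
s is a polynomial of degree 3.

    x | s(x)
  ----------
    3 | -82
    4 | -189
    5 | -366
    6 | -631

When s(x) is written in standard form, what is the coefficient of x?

Write s(x) = ax³ + bx² + cx + d; the 4 given values yield a linear system in the 4 coefficients.
Solving, s(x) = -3x³ + x² - 3x - 1.
The coefficient of x is -3.

-3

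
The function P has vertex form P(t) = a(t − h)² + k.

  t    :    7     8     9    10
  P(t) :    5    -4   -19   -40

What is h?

6

First differences -9, -15, -21; second difference -6 = 2a, so a = -3.
Expanding, the t-coefficient is −2ah = 6h; matching it to the data gives h = 6, and then k = 8.
So P(t) = -3(t − 6)² + 8.
Hence h = 6.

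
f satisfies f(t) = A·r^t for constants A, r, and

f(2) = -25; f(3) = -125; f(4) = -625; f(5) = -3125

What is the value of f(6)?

Consecutive ratio: -125/(-25) = 5, and -625/(-125) = 5, so r = 5.
Then A·5^2 = -25 gives A = -1, and f(t) = -1·5^t.
f(6) = -1·5^6 = -15625.

-15625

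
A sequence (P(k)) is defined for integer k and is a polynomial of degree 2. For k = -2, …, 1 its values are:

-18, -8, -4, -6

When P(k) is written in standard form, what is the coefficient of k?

Write P(k) = ak² + bk + c; the 4 given values yield a linear system in the 3 coefficients.
Solving, P(k) = -3k² + k - 4.
The coefficient of k is 1.

1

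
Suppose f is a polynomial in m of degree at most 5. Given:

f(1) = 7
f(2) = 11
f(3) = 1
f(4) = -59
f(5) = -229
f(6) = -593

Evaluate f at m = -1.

-19

Write f(m) = am^5 + bm^4 + cm³ + dm² + em + p; the 6 given values yield a linear system in the 6 coefficients.
Solving, the leading coefficient vanishes, and f(m) = -m^4 + 4m³ - 6m² + 9m + 1.
Then f(-1) = -19.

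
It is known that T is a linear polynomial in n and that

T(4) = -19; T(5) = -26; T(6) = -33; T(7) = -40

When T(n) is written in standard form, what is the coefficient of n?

-7

Write T(n) = an + b; the 4 given values yield a linear system in the 2 coefficients.
Solving, T(n) = -7n + 9.
The coefficient of n is -7.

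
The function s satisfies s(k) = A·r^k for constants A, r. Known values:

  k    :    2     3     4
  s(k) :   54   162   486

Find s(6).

Consecutive ratio: 162/54 = 3, and 486/162 = 3, so r = 3.
Then A·3^2 = 54 gives A = 6, and s(k) = 6·3^k.
s(6) = 6·3^6 = 4374.

4374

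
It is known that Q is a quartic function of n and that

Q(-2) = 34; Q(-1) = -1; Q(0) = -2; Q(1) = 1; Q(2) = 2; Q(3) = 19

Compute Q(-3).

First differences: -35, -1, 3, 1, 17. Second differences: 34, 4, -2, 16. Third differences: -30, -6, 18. Fourth differences: 24, 24.
Level-4 differences are constant, so Q has degree 4.
Fitting a degree-4 polynomial gives Q(n) = n^4 - 3n³ + n² + 4n - 2.
Then Q(-3) = 157.

157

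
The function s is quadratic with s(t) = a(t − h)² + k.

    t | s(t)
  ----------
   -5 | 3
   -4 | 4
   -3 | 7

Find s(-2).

12

First differences 1, 3; second difference 2 = 2a, so a = 1.
Expanding, the t-coefficient is −2ah = -2h; matching it to the data gives h = -5, and then k = 3.
So s(t) = 1(t + 5)² + 3.
s(-2) = 1·3² + 3 = 12.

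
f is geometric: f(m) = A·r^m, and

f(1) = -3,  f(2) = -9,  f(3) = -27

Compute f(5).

-243

Consecutive ratio: -9/(-3) = 3, and -27/(-9) = 3, so r = 3.
Then A·3^1 = -3 gives A = -1, and f(m) = -1·3^m.
f(5) = -1·3^5 = -243.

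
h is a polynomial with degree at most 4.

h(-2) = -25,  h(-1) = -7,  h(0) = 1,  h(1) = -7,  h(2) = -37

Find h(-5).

First differences: 18, 8, -8, -30. Second differences: -10, -16, -22. Third differences: -6, -6.
Level-3 differences are constant, so h has degree 3.
Fitting a degree-3 polynomial gives h(t) = -t³ - 8t² + t + 1.
Then h(-5) = -79.

-79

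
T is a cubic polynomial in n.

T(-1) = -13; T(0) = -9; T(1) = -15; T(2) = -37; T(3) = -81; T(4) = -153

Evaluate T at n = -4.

-25

Write T(n) = an³ + bn² + cn + d; the 6 given values yield a linear system in the 4 coefficients.
Solving, T(n) = -n³ - 5n² - 9.
Then T(-4) = -25.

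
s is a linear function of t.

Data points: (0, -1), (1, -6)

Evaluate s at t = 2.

-11

Write s(t) = at + b; the 2 given values yield a linear system in the 2 coefficients.
Solving, s(t) = -5t - 1.
Then s(2) = -11.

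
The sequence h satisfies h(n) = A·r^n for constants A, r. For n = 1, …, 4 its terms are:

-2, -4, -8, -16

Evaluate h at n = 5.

Consecutive ratio: -4/(-2) = 2, and -8/(-4) = 2, so r = 2.
Then A·2^1 = -2 gives A = -1, and h(n) = -1·2^n.
h(5) = -1·2^5 = -32.

-32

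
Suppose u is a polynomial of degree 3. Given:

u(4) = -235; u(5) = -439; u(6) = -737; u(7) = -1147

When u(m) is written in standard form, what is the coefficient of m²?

-2

Write u(m) = am³ + bm² + cm + d; the 4 given values yield a linear system in the 4 coefficients.
Solving, u(m) = -3m³ - 2m² - 3m + 1.
The coefficient of m² is -2.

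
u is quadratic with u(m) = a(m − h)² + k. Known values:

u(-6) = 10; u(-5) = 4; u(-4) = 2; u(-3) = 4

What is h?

First differences -6, -2, 2; second difference 4 = 2a, so a = 2.
Expanding, the m-coefficient is −2ah = -4h; matching it to the data gives h = -4, and then k = 2.
So u(m) = 2(m + 4)² + 2.
Hence h = -4.

-4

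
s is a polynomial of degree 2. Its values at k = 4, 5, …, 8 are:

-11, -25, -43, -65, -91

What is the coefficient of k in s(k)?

4

First differences: -14, -18, -22, -26. Second differences: -4, -4, -4.
Level-2 differences are constant, so s has degree 2.
Fitting a degree-2 polynomial gives s(k) = -2k² + 4k + 5.
The coefficient of k is 4.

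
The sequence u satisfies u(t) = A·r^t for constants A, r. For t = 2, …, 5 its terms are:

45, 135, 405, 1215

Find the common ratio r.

Consecutive ratio: 135/45 = 3, and 405/135 = 3, so r = 3.
Then A·3^2 = 45 gives A = 5, and u(t) = 5·3^t.

3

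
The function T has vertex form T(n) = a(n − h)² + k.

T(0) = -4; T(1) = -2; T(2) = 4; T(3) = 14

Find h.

0

First differences 2, 6, 10; second difference 4 = 2a, so a = 2.
Expanding, the n-coefficient is −2ah = -4h; matching it to the data gives h = 0, and then k = -4.
So T(n) = 2(n + 0)² − 4.
Hence h = 0.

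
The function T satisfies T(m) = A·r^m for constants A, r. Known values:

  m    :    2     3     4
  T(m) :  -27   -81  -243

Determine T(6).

Consecutive ratio: -81/(-27) = 3, and -243/(-81) = 3, so r = 3.
Then A·3^2 = -27 gives A = -3, and T(m) = -3·3^m.
T(6) = -3·3^6 = -2187.

-2187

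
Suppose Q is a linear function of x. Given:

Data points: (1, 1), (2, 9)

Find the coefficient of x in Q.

8

Write Q(x) = ax + b; the 2 given values yield a linear system in the 2 coefficients.
Solving, Q(x) = 8x - 7.
The coefficient of x is 8.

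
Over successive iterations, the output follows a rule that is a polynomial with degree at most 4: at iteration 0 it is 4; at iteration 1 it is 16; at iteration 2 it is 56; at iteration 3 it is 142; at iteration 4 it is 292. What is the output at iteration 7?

Write the value at n as Q(n).
First differences: 12, 40, 86, 150. Second differences: 28, 46, 64. Third differences: 18, 18.
Level-3 differences are constant, so Q has degree 3.
Fitting a degree-3 polynomial gives Q(n) = 3n³ + 5n² + 4n + 4.
Then Q(7) = 1306.

1306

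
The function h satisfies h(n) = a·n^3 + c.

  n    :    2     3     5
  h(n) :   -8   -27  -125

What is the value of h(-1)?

From h(2) = -8 and h(3) = -27: 8a + c = -8 and 27a + c = -27.
Subtracting: 19a = -19, so a = -1; then c = -8 − (-1)·8 = 0.
So h(n) = -1n³ + 0, and h(-1) = 1.

1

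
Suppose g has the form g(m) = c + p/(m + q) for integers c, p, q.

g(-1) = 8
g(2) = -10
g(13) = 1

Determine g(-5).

(g(m) − c)(m + q) = p for each data point; the three points give a linear system in c and q, then p follows.
Solving: c = 2, q = -1, p = -12, so g(m) = 2 − 12/(m − 1).
Then g(-5) = 2 − 12/(-6) = 4.

4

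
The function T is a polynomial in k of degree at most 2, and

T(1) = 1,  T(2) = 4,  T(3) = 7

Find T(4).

Write T(k) = ak² + bk + c; the 3 given values yield a linear system in the 3 coefficients.
Solving, the leading coefficient vanishes, and T(k) = 3k - 2.
Then T(4) = 10.

10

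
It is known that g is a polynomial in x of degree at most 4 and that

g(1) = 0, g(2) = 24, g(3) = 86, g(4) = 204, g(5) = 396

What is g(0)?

-4

First differences: 24, 62, 118, 192. Second differences: 38, 56, 74. Third differences: 18, 18.
Level-3 differences are constant, so g has degree 3.
Fitting a degree-3 polynomial gives g(x) = 3x³ + x² - 4.
The constant term is g(0) = -4.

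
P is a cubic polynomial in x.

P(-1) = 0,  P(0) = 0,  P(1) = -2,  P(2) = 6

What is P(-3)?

-54

Write P(x) = ax³ + bx² + cx + d; the 4 given values yield a linear system in the 4 coefficients.
Solving, P(x) = 2x³ - x² - 3x.
Then P(-3) = -54.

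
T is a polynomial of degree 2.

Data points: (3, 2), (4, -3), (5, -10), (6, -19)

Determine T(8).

-43

First differences: -5, -7, -9. Second differences: -2, -2.
Level-2 differences are constant, so T has degree 2.
Fitting a degree-2 polynomial gives T(x) = -x² + 2x + 5.
Then T(8) = -43.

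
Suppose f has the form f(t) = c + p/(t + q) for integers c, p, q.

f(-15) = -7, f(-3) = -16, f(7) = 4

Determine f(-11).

(f(t) − c)(t + q) = p for each data point; the three points give a linear system in c and q, then p follows.
Solving: c = -4, q = -1, p = 48, so f(t) = -4 + 48/(t − 1).
Then f(-11) = -4 + 48/(-12) = -8.

-8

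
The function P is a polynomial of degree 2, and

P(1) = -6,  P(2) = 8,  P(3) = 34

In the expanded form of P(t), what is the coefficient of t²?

Write P(t) = at² + bt + c; the 3 given values yield a linear system in the 3 coefficients.
Solving, P(t) = 6t² - 4t - 8.
The coefficient of t² is 6.

6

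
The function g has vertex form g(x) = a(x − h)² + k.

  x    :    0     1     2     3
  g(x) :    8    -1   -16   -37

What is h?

-1

First differences -9, -15, -21; second difference -6 = 2a, so a = -3.
Expanding, the x-coefficient is −2ah = 6h; matching it to the data gives h = -1, and then k = 11.
So g(x) = -3(x + 1)² + 11.
Hence h = -1.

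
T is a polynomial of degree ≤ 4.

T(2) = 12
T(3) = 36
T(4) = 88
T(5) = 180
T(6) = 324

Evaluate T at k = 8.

816

First differences: 24, 52, 92, 144. Second differences: 28, 40, 52. Third differences: 12, 12.
Level-3 differences are constant, so T has degree 3.
Fitting a degree-3 polynomial gives T(k) = 2k³ - 4k² + 6k.
Then T(8) = 816.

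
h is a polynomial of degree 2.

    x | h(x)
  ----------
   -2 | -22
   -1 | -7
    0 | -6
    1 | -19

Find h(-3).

-51

First differences: 15, 1, -13. Second differences: -14, -14.
Level-2 differences are constant, so h has degree 2.
Fitting a degree-2 polynomial gives h(x) = -7x² - 6x - 6.
Then h(-3) = -51.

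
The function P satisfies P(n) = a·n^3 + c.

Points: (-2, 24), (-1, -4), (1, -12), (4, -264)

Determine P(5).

-508

From P(-2) = 24 and P(-1) = -4: -8a + c = 24 and -1a + c = -4.
Subtracting: 7a = -28, so a = -4; then c = 24 − (-4)·(-8) = -8.
So P(n) = -4n³ − 8, and P(5) = -508.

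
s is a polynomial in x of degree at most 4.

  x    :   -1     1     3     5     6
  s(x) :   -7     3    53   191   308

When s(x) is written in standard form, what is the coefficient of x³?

Write s(x) = ax^4 + bx³ + cx² + dx + e; the 5 given values yield a linear system in the 5 coefficients.
Solving, the leading coefficient vanishes, and s(x) = x³ + 2x² + 4x - 4.
The coefficient of x³ is 1.

1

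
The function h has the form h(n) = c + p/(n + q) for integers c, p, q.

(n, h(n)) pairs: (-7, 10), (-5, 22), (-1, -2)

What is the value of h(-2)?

-5

(h(n) − c)(n + q) = p for each data point; the three points give a linear system in c and q, then p follows.
Solving: c = 4, q = 4, p = -18, so h(n) = 4 − 18/(n + 4).
Then h(-2) = 4 − 18/2 = -5.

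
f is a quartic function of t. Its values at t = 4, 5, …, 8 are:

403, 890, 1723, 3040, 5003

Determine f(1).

Write f(t) = at^4 + bt³ + ct² + dt + e; the 5 given values yield a linear system in the 5 coefficients.
Solving, f(t) = t^4 + t³ + 7t² - 6t - 5.
Then f(1) = -2.

-2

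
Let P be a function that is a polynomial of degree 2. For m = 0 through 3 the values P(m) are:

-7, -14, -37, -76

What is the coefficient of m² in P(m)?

First differences: -7, -23, -39. Second differences: -16, -16.
Level-2 differences are constant, so P has degree 2.
Fitting a degree-2 polynomial gives P(m) = -8m² + m - 7.
The coefficient of m² is -8.

-8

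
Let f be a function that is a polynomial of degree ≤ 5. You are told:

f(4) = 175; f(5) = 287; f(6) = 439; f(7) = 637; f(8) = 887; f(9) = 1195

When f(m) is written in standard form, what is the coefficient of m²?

5

First differences: 112, 152, 198, 250, 308. Second differences: 40, 46, 52, 58. Third differences: 6, 6, 6.
Level-3 differences are constant, so f has degree 3.
Fitting a degree-3 polynomial gives f(m) = m³ + 5m² + 6m + 7.
The coefficient of m² is 5.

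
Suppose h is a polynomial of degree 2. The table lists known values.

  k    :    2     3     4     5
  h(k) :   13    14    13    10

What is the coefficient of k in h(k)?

First differences: 1, -1, -3. Second differences: -2, -2.
Level-2 differences are constant, so h has degree 2.
Fitting a degree-2 polynomial gives h(k) = -k² + 6k + 5.
The coefficient of k is 6.

6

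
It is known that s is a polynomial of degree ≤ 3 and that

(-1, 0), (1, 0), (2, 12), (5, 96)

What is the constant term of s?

-4

Write s(x) = ax³ + bx² + cx + d; the 4 given values yield a linear system in the 4 coefficients.
Solving, the leading coefficient vanishes, and s(x) = 4x² - 4.
The constant term is s(0) = -4.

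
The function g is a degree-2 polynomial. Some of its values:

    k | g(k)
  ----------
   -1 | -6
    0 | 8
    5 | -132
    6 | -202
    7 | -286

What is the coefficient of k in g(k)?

7

Write g(k) = ak² + bk + c; the 5 given values yield a linear system in the 3 coefficients.
Solving, g(k) = -7k² + 7k + 8.
The coefficient of k is 7.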